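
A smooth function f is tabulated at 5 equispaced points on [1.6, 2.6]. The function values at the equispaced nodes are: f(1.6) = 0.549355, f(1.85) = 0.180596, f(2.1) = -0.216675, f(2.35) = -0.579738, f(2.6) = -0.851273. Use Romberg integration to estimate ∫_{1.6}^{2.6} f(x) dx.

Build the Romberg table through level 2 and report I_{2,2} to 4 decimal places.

-0.1943

I_{0,0} (trapezoid, 1 panel, h=1.0000): -0.150959
I_{1,0} (trapezoid, 2 panels, h=0.5000): -0.183817
I_{2,0} (trapezoid, 4 panels, h=0.2500): -0.191694
I_{1,1} = -0.183817 + (-0.183817 − (-0.150959))/3 = -0.194770
I_{2,1} = -0.191694 + (-0.191694 − (-0.183817))/3 = -0.194320
I_{2,2} = -0.194320 + (-0.194320 − (-0.194770))/15 = -0.194290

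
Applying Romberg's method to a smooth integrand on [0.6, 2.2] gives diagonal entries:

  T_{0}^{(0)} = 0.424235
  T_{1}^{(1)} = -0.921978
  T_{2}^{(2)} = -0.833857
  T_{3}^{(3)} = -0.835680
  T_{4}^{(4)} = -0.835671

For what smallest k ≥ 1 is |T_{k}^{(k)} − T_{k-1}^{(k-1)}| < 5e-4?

|T_{1}^{(1)} − T_{0}^{(0)}| = 1.346213 ≥ 5e-4
|T_{2}^{(2)} − T_{1}^{(1)}| = 0.088121 ≥ 5e-4
|T_{3}^{(3)} − T_{2}^{(2)}| = 0.001823 ≥ 5e-4
|T_{4}^{(4)} − T_{3}^{(3)}| = 0.000009 < 5e-4

k = 4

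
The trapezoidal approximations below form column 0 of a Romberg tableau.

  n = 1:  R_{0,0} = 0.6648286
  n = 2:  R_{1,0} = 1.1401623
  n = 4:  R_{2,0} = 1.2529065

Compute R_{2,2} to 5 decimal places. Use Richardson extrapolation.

1.28995

R_{1,1} = (4·1.1401623 − 0.6648286) / 3 = 1.2986069
R_{2,1} = (4·1.2529065 − 1.1401623) / 3 = 1.2904879
R_{2,2} = 1.2904879 + (1.2904879 − 1.2986069)/15 = 1.2899466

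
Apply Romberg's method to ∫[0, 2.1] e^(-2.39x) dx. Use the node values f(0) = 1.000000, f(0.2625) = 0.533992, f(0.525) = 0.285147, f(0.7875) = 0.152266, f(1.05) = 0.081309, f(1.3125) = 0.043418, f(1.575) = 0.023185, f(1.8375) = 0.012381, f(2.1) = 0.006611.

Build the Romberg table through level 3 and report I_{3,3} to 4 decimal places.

0.4157

I_{0,0} (trapezoid, 1 panel, h=2.1000): 1.056942
I_{1,0} (trapezoid, 2 panels, h=1.0500): 0.613845
I_{2,0} (trapezoid, 4 panels, h=0.5250): 0.468797
I_{3,0} (trapezoid, 8 panels, h=0.2625): 0.429188
I_{1,1} = 0.613845 + (0.613845 − 1.056942)/3 = 0.466146
I_{2,1} = 0.468797 + (0.468797 − 0.613845)/3 = 0.420448
I_{3,1} = 0.429188 + (0.429188 − 0.468797)/3 = 0.415985
I_{2,2} = 0.420448 + (0.420448 − 0.466146)/15 = 0.417401
I_{3,2} = 0.415985 + (0.415985 − 0.420448)/15 = 0.415687
I_{3,3} = 0.415687 + (0.415687 − 0.417401)/63 = 0.415660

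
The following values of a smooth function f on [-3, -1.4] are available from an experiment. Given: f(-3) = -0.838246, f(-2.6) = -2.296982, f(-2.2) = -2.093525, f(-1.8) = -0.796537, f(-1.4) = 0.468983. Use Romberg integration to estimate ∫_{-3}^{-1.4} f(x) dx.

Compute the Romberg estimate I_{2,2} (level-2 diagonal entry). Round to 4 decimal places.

I_{0,0} (trapezoid, 1 panel, h=1.6000): -0.295410
I_{1,0} (trapezoid, 2 panels, h=0.8000): -1.822525
I_{2,0} (trapezoid, 4 panels, h=0.4000): -2.148670
I_{1,1} = -1.822525 + (-1.822525 − (-0.295410))/3 = -2.331563
I_{2,1} = -2.148670 + (-2.148670 − (-1.822525))/3 = -2.257385
I_{2,2} = -2.257385 + (-2.257385 − (-2.331563))/15 = -2.252440

-2.2524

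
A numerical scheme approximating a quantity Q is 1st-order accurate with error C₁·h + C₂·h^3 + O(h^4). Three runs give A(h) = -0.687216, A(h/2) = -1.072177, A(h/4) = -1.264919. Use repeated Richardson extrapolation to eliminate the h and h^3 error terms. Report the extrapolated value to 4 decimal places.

-1.4577

First eliminate the h term (factor 2^1 = 2):
  B₁ = (2·(-1.072177) − (-0.687216))/1 = -1.457138
  B₂ = (2·(-1.264919) − (-1.072177))/1 = -1.457661
Then eliminate the h^3 term (factor 2^3 = 8):
  (8·(-1.457661) − (-1.457138))/7 = -1.457736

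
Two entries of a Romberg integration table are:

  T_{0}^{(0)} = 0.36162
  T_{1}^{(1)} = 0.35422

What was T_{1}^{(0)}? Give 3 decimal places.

From T_{1}^{(1)} = (4·T_{1}^{(0)} − T_{0}^{(0)})/3, solve for T_{1}^{(0)}:
4·T_{1}^{(0)} = 3·0.35422 + 0.36162 = 1.42428
T_{1}^{(0)} = 0.35607

0.356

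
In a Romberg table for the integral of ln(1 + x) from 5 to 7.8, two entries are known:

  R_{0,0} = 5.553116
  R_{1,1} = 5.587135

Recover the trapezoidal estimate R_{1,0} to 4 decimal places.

From R_{1,1} = (4·R_{1,0} − R_{0,0})/3, solve for R_{1,0}:
4·R_{1,0} = 3·5.587135 + 5.553116 = 22.314521
R_{1,0} = 5.578630

5.5786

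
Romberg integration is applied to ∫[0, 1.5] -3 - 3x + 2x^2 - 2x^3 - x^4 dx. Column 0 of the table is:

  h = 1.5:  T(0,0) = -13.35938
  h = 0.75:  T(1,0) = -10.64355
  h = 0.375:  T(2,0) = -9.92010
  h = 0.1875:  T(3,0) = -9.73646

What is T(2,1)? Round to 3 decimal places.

Richardson extrapolation on the trapezoidal column (denominator 4−1=3):
T(2,1) = (4·(-9.92010) − (-10.64355)) / 3 = -9.67895
(Column j=1 coincides with Simpson's rule on the same nodes.)

-9.679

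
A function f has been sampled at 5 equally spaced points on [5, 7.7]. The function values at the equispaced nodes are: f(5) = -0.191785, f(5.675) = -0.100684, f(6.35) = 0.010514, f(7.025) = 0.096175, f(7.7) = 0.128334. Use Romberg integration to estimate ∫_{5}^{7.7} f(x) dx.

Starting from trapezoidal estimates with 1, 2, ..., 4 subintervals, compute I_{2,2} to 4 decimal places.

I_{0,0} (trapezoid, 1 panel, h=2.7000): -0.085659
I_{1,0} (trapezoid, 2 panels, h=1.3500): -0.028636
I_{2,0} (trapezoid, 4 panels, h=0.6750): -0.017361
I_{1,1} = -0.028636 + (-0.028636 − (-0.085659))/3 = -0.009628
I_{2,1} = -0.017361 + (-0.017361 − (-0.028636))/3 = -0.013603
I_{2,2} = -0.013603 + (-0.013603 − (-0.009628))/15 = -0.013868

-0.0139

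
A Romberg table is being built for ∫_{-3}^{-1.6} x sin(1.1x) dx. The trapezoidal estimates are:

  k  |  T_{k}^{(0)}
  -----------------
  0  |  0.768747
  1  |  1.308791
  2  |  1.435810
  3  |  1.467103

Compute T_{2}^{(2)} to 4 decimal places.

1.4774

T_{1}^{(1)} = (4·1.308791 − 0.768747) / 3 = 1.488806
T_{2}^{(1)} = (4·1.435810 − 1.308791) / 3 = 1.478150
T_{2}^{(2)} = (16·1.478150 − 1.488806) / 15 = 1.477440
(Column j=1 coincides with Simpson's rule on the same nodes.)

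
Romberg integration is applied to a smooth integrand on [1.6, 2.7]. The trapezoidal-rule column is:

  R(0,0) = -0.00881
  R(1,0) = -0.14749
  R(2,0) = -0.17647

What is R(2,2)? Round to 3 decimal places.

-0.186

R(1,1) = -0.14749 + (-0.14749 − (-0.00881))/3 = -0.19372
R(2,1) = (4·(-0.17647) − (-0.14749)) / 3 = -0.18613
R(2,2) = (16·(-0.18613) − (-0.19372)) / 15 = -0.18562
(Column j=1 coincides with Simpson's rule on the same nodes.)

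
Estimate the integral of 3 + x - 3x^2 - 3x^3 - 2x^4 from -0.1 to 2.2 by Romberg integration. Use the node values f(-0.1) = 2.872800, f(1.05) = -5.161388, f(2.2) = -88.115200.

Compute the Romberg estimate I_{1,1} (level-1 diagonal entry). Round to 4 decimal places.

I_{0,0} (trapezoid, 1 panel, h=2.3000): -98.028760
I_{1,0} (trapezoid, 2 panels, h=1.1500): -54.949976
I_{1,1} = -54.949976 + (-54.949976 − (-98.028760))/3 = -40.590381

-40.5904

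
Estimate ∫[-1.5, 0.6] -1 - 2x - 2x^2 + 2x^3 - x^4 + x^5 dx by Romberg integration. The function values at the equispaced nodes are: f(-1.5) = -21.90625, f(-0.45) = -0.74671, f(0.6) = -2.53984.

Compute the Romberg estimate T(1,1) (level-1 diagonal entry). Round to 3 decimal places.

-9.602

T(0,0) (trapezoid, 1 panel, h=2.1000): -25.66839
T(1,0) (trapezoid, 2 panels, h=1.0500): -13.61824
T(1,1) = -13.61824 + (-13.61824 − (-25.66839))/3 = -9.60152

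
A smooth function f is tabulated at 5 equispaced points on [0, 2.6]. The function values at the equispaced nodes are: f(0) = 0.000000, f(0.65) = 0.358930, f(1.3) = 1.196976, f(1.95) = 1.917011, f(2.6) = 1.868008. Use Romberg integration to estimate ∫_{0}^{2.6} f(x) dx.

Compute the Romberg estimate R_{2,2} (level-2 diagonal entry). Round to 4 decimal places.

2.8967

R_{0,0} (trapezoid, 1 panel, h=2.6000): 2.428410
R_{1,0} (trapezoid, 2 panels, h=1.3000): 2.770274
R_{2,0} (trapezoid, 4 panels, h=0.6500): 2.864499
R_{1,1} = 2.770274 + (2.770274 − 2.428410)/3 = 2.884229
R_{2,1} = 2.864499 + (2.864499 − 2.770274)/3 = 2.895907
R_{2,2} = 2.895907 + (2.895907 − 2.884229)/15 = 2.896686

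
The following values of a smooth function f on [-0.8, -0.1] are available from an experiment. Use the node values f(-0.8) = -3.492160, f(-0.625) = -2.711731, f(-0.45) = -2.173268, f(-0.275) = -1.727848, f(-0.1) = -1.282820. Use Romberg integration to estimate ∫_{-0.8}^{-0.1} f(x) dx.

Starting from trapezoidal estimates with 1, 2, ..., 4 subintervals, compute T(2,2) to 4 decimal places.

T(0,0) (trapezoid, 1 panel, h=0.7000): -1.671243
T(1,0) (trapezoid, 2 panels, h=0.3500): -1.596265
T(2,0) (trapezoid, 4 panels, h=0.1750): -1.575059
T(1,1) = -1.596265 + (-1.596265 − (-1.671243))/3 = -1.571272
T(2,1) = -1.575059 + (-1.575059 − (-1.596265))/3 = -1.567990
T(2,2) = -1.567990 + (-1.567990 − (-1.571272))/15 = -1.567771

-1.5678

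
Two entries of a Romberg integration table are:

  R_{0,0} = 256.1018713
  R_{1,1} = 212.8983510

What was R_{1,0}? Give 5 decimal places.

From R_{1,1} = (4·R_{1,0} − R_{0,0})/3, solve for R_{1,0}:
4·R_{1,0} = 3·212.8983510 + 256.1018713 = 894.7969243
R_{1,0} = 223.6992311

223.69923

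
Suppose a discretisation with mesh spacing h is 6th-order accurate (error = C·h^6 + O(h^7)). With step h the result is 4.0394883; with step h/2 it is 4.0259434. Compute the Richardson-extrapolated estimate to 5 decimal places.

4.02573

The leading error scales as h^6; refining by a factor of 2 reduces it by 2^6 = 64.
Extrapolated value = (64·A(h/2) − A(h)) / (64 − 1)
= (64·4.0259434 − 4.0394883) / 63
= 253.6208893 / 63 = 4.0257284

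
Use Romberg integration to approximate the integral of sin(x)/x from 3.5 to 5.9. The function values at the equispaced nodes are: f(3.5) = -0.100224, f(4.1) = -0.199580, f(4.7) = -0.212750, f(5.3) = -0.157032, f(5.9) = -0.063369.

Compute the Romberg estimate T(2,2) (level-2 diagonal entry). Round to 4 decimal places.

-0.4029

T(0,0) (trapezoid, 1 panel, h=2.4000): -0.196312
T(1,0) (trapezoid, 2 panels, h=1.2000): -0.353456
T(2,0) (trapezoid, 4 panels, h=0.6000): -0.390695
T(1,1) = -0.353456 + (-0.353456 − (-0.196312))/3 = -0.405837
T(2,1) = -0.390695 + (-0.390695 − (-0.353456))/3 = -0.403108
T(2,2) = -0.403108 + (-0.403108 − (-0.405837))/15 = -0.402926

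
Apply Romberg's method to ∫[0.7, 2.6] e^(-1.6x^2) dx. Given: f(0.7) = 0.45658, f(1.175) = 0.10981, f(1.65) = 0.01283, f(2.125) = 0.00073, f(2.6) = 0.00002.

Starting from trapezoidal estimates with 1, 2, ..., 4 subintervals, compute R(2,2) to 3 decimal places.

R(0,0) (trapezoid, 1 panel, h=1.9000): 0.43377
R(1,0) (trapezoid, 2 panels, h=0.9500): 0.22907
R(2,0) (trapezoid, 4 panels, h=0.4750): 0.16704
R(1,1) = 0.22907 + (0.22907 − 0.43377)/3 = 0.16084
R(2,1) = 0.16704 + (0.16704 − 0.22907)/3 = 0.14636
R(2,2) = 0.14636 + (0.14636 − 0.16084)/15 = 0.14539

0.145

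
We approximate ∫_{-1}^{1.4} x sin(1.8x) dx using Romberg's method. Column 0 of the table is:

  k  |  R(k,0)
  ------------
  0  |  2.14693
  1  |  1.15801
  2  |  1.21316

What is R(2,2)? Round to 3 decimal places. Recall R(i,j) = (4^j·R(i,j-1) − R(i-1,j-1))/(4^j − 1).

1.258

R(1,1) = 1.15801 + (1.15801 − 2.14693)/3 = 0.82837
R(2,1) = (4·1.21316 − 1.15801) / 3 = 1.23154
R(2,2) = (16·1.23154 − 0.82837) / 15 = 1.25842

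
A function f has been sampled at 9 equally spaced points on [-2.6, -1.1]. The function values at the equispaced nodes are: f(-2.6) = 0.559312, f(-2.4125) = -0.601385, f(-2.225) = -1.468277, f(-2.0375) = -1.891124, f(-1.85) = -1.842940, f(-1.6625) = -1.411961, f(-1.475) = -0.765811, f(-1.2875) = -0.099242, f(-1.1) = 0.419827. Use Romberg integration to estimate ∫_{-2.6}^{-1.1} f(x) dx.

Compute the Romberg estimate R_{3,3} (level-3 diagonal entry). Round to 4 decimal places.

-1.4490

R_{0,0} (trapezoid, 1 panel, h=1.5000): 0.734354
R_{1,0} (trapezoid, 2 panels, h=0.7500): -1.015028
R_{2,0} (trapezoid, 4 panels, h=0.3750): -1.345297
R_{3,0} (trapezoid, 8 panels, h=0.1875): -1.423344
R_{1,1} = -1.015028 + (-1.015028 − 0.734354)/3 = -1.598155
R_{2,1} = -1.345297 + (-1.345297 − (-1.015028))/3 = -1.455387
R_{3,1} = -1.423344 + (-1.423344 − (-1.345297))/3 = -1.449360
R_{2,2} = -1.455387 + (-1.455387 − (-1.598155))/15 = -1.445869
R_{3,2} = -1.449360 + (-1.449360 − (-1.455387))/15 = -1.448958
R_{3,3} = -1.448958 + (-1.448958 − (-1.445869))/63 = -1.449007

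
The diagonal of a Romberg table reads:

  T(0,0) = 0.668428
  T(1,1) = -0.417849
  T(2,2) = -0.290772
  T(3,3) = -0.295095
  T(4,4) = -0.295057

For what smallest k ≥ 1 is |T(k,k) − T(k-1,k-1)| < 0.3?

|T(1,1) − T(0,0)| = 1.086277 ≥ 0.3
|T(2,2) − T(1,1)| = 0.127077 < 0.3

k = 2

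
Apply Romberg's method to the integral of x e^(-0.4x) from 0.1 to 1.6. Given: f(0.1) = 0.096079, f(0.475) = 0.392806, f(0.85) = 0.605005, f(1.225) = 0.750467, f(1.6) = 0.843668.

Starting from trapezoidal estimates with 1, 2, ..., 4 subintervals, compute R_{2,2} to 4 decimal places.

0.8404

R_{0,0} (trapezoid, 1 panel, h=1.5000): 0.704810
R_{1,0} (trapezoid, 2 panels, h=0.7500): 0.806159
R_{2,0} (trapezoid, 4 panels, h=0.3750): 0.831807
R_{1,1} = 0.806159 + (0.806159 − 0.704810)/3 = 0.839942
R_{2,1} = 0.831807 + (0.831807 − 0.806159)/3 = 0.840356
R_{2,2} = 0.840356 + (0.840356 − 0.839942)/15 = 0.840384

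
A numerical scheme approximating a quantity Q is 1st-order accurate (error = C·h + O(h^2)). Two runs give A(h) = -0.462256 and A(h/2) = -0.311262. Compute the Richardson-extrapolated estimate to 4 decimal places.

Extrapolated value = (2·A(h/2) − A(h)) / (2 − 1)
= (2·(-0.311262) − (-0.462256)) / 1
= -0.160268 / 1 = -0.160268

-0.1603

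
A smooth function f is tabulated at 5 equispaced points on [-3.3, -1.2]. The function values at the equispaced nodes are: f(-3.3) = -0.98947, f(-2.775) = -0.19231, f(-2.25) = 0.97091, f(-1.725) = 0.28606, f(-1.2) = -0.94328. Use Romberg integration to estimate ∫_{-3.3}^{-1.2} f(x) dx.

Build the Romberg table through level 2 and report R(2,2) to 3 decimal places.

R(0,0) (trapezoid, 1 panel, h=2.1000): -2.02939
R(1,0) (trapezoid, 2 panels, h=1.0500): 0.00476
R(2,0) (trapezoid, 4 panels, h=0.5250): 0.05160
R(1,1) = 0.00476 + (0.00476 − (-2.02939))/3 = 0.68281
R(2,1) = 0.05160 + (0.05160 − 0.00476)/3 = 0.06721
R(2,2) = 0.06721 + (0.06721 − 0.68281)/15 = 0.02617

0.026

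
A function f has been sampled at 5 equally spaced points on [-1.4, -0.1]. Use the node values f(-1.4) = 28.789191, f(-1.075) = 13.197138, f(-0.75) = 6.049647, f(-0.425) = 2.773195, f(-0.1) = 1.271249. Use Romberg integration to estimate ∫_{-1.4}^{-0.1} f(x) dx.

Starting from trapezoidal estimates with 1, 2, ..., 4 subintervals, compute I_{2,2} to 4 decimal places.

I_{0,0} (trapezoid, 1 panel, h=1.3000): 19.539286
I_{1,0} (trapezoid, 2 panels, h=0.6500): 13.701914
I_{2,0} (trapezoid, 4 panels, h=0.3250): 12.041315
I_{1,1} = 13.701914 + (13.701914 − 19.539286)/3 = 11.756123
I_{2,1} = 12.041315 + (12.041315 − 13.701914)/3 = 11.487782
I_{2,2} = 11.487782 + (11.487782 − 11.756123)/15 = 11.469893

11.4699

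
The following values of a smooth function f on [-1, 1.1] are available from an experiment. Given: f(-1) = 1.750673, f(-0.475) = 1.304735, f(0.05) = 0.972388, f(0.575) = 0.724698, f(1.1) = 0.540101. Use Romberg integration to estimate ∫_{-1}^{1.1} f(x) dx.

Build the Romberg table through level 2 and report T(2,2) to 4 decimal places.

T(0,0) (trapezoid, 1 panel, h=2.1000): 2.405313
T(1,0) (trapezoid, 2 panels, h=1.0500): 2.223664
T(2,0) (trapezoid, 4 panels, h=0.5250): 2.177284
T(1,1) = 2.223664 + (2.223664 − 2.405313)/3 = 2.163114
T(2,1) = 2.177284 + (2.177284 − 2.223664)/3 = 2.161824
T(2,2) = 2.161824 + (2.161824 − 2.163114)/15 = 2.161738

2.1617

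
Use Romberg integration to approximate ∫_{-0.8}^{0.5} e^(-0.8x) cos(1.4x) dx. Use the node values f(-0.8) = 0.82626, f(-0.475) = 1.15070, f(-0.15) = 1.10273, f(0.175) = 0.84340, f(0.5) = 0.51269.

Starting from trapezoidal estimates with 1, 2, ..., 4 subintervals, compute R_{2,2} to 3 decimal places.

1.248

R_{0,0} (trapezoid, 1 panel, h=1.3000): 0.87032
R_{1,0} (trapezoid, 2 panels, h=0.6500): 1.15193
R_{2,0} (trapezoid, 4 panels, h=0.3250): 1.22405
R_{1,1} = 1.15193 + (1.15193 − 0.87032)/3 = 1.24580
R_{2,1} = 1.22405 + (1.22405 − 1.15193)/3 = 1.24809
R_{2,2} = 1.24809 + (1.24809 − 1.24580)/15 = 1.24824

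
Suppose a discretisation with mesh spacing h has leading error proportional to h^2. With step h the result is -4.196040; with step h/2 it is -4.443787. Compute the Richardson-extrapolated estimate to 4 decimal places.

-4.5264

The leading error scales as h^2; refining by a factor of 2 reduces it by 2^2 = 4.
Extrapolated value = (4·A(h/2) − A(h)) / (4 − 1)
= (4·(-4.443787) − (-4.196040)) / 3
= -13.579108 / 3 = -4.526369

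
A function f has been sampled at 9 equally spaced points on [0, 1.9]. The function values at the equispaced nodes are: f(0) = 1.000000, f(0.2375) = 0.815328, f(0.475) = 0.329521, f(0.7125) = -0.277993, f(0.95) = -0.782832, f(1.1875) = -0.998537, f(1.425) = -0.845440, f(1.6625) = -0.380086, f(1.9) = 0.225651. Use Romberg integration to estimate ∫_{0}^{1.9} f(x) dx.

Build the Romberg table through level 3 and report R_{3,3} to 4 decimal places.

R_{0,0} (trapezoid, 1 panel, h=1.9000): 1.164368
R_{1,0} (trapezoid, 2 panels, h=0.9500): -0.161506
R_{2,0} (trapezoid, 4 panels, h=0.4750): -0.325815
R_{3,0} (trapezoid, 8 panels, h=0.2375): -0.362713
R_{1,1} = -0.161506 + (-0.161506 − 1.164368)/3 = -0.603464
R_{2,1} = -0.325815 + (-0.325815 − (-0.161506))/3 = -0.380585
R_{3,1} = -0.362713 + (-0.362713 − (-0.325815))/3 = -0.375012
R_{2,2} = -0.380585 + (-0.380585 − (-0.603464))/15 = -0.365726
R_{3,2} = -0.375012 + (-0.375012 − (-0.380585))/15 = -0.374640
R_{3,3} = -0.374640 + (-0.374640 − (-0.365726))/63 = -0.374781

-0.3748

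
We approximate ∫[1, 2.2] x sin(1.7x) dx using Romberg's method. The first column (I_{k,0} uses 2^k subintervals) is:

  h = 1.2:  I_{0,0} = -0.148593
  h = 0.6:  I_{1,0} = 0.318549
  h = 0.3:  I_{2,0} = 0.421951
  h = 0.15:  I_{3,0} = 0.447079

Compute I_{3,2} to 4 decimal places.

Richardson extrapolation on the trapezoidal column (denominator 4−1=3):
I_{2,1} = 0.421951 + (0.421951 − 0.318549)/3 = 0.456418
I_{3,1} = 0.447079 + (0.447079 − 0.421951)/3 = 0.455455
I_{3,2} = (16·0.455455 − 0.456418) / 15 = 0.455391

0.4554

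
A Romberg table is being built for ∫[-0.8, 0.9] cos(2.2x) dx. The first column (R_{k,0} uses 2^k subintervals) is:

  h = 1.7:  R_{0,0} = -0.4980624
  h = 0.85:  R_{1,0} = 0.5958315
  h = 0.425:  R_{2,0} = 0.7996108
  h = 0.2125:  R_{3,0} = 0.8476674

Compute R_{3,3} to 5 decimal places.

Richardson extrapolation on the trapezoidal column (denominator 4−1=3):
R_{1,1} = 0.5958315 + (0.5958315 − (-0.4980624))/3 = 0.9604628
R_{2,1} = (4·0.7996108 − 0.5958315) / 3 = 0.8675372
R_{3,1} = (4·0.8476674 − 0.7996108) / 3 = 0.8636863
R_{2,2} = 0.8675372 + (0.8675372 − 0.9604628)/15 = 0.8613422
R_{3,2} = 0.8636863 + (0.8636863 − 0.8675372)/15 = 0.8634296
R_{3,3} = (64·0.8634296 − 0.8613422) / 63 = 0.8634627

0.86346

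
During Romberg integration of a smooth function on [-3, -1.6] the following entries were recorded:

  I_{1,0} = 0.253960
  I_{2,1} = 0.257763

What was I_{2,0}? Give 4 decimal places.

0.2568

From I_{2,1} = (4·I_{2,0} − I_{1,0})/3, solve for I_{2,0}:
4·I_{2,0} = 3·0.257763 + 0.253960 = 1.027249
I_{2,0} = 0.256812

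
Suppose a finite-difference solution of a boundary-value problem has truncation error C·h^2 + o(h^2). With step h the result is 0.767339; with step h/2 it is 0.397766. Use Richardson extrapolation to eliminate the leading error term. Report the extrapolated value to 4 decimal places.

0.2746

Extrapolated value = (4·A(h/2) − A(h)) / (4 − 1)
= (4·0.397766 − 0.767339) / 3
= 0.823725 / 3 = 0.274575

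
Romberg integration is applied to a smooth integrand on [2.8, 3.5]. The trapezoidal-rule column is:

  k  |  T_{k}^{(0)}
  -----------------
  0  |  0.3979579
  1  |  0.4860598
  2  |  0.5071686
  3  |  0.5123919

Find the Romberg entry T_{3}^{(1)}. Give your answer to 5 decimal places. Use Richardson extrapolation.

T_{3}^{(1)} = (4·0.5123919 − 0.5071686) / 3 = 0.5141330

0.51413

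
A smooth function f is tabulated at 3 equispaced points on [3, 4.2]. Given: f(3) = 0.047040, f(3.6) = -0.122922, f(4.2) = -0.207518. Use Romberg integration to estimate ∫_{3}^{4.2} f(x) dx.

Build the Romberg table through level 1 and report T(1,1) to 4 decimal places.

-0.1304

T(0,0) (trapezoid, 1 panel, h=1.2000): -0.096287
T(1,0) (trapezoid, 2 panels, h=0.6000): -0.121897
T(1,1) = -0.121897 + (-0.121897 − (-0.096287))/3 = -0.130434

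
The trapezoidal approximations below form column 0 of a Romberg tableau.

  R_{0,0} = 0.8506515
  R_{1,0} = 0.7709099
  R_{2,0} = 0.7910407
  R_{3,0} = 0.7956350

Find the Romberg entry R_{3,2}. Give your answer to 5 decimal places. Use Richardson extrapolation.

Richardson extrapolation on the trapezoidal column (denominator 4−1=3):
R_{2,1} = 0.7910407 + (0.7910407 − 0.7709099)/3 = 0.7977510
R_{3,1} = (4·0.7956350 − 0.7910407) / 3 = 0.7971664
R_{3,2} = (16·0.7971664 − 0.7977510) / 15 = 0.7971274

0.79713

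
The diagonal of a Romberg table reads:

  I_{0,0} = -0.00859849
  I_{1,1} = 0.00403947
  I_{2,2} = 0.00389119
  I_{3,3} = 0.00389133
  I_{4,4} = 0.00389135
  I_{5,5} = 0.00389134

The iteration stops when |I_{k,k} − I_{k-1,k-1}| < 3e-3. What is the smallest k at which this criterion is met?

|I_{1,1} − I_{0,0}| = 0.01263796 ≥ 3e-3
|I_{2,2} − I_{1,1}| = 0.00014828 < 3e-3

k = 2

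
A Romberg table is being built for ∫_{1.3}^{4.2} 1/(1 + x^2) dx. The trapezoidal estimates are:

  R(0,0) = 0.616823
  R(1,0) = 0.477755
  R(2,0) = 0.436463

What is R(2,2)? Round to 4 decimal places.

Richardson extrapolation on the trapezoidal column (denominator 4−1=3):
R(1,1) = 0.477755 + (0.477755 − 0.616823)/3 = 0.431399
R(2,1) = (4·0.436463 − 0.477755) / 3 = 0.422699
R(2,2) = 0.422699 + (0.422699 − 0.431399)/15 = 0.422119

0.4221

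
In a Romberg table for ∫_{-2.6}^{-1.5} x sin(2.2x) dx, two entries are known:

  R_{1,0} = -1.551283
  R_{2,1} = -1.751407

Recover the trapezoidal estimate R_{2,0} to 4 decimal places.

-1.7014

From R_{2,1} = (4·R_{2,0} − R_{1,0})/3, solve for R_{2,0}:
4·R_{2,0} = 3·(-1.751407) + (-1.551283) = -6.805504
R_{2,0} = -1.701376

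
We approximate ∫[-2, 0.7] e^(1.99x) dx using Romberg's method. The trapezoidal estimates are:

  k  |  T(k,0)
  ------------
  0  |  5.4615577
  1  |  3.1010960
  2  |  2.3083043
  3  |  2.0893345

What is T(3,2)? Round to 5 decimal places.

T(2,1) = (4·2.3083043 − 3.1010960) / 3 = 2.0440404
T(3,1) = 2.0893345 + (2.0893345 − 2.3083043)/3 = 2.0163446
T(3,2) = 2.0163446 + (2.0163446 − 2.0440404)/15 = 2.0144982

2.01450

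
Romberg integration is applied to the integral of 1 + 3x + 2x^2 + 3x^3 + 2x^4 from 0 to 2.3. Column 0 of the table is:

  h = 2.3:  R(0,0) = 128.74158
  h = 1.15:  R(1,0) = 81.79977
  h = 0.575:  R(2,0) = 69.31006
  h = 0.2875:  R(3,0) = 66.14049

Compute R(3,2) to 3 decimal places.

R(2,1) = (4·69.31006 − 81.79977) / 3 = 65.14682
R(3,1) = (4·66.14049 − 69.31006) / 3 = 65.08397
R(3,2) = 65.08397 + (65.08397 − 65.14682)/15 = 65.07978

65.080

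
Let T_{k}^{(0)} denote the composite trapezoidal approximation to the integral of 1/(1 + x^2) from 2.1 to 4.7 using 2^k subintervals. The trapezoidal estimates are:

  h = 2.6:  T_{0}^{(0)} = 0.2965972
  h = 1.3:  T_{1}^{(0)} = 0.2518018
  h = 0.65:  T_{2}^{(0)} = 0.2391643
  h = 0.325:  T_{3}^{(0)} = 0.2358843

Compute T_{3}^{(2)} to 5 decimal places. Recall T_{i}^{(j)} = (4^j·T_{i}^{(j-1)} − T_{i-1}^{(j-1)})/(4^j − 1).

0.23478

T_{2}^{(1)} = 0.2391643 + (0.2391643 − 0.2518018)/3 = 0.2349518
T_{3}^{(1)} = 0.2358843 + (0.2358843 − 0.2391643)/3 = 0.2347910
T_{3}^{(2)} = 0.2347910 + (0.2347910 − 0.2349518)/15 = 0.2347803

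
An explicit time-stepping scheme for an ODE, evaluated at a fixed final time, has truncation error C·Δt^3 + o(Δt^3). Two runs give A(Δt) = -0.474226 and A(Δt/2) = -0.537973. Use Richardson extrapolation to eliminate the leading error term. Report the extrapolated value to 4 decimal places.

-0.5471

The leading error scales as Δt^3; refining by a factor of 2 reduces it by 2^3 = 8.
Extrapolated value = (8·A(Δt/2) − A(Δt)) / (8 − 1)
= (8·(-0.537973) − (-0.474226)) / 7
= -3.829558 / 7 = -0.547080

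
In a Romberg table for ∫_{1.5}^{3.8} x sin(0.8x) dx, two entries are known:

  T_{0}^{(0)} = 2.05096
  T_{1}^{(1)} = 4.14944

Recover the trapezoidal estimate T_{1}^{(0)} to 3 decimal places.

From T_{1}^{(1)} = (4·T_{1}^{(0)} − T_{0}^{(0)})/3, solve for T_{1}^{(0)}:
4·T_{1}^{(0)} = 3·4.14944 + 2.05096 = 14.49928
T_{1}^{(0)} = 3.62482

3.625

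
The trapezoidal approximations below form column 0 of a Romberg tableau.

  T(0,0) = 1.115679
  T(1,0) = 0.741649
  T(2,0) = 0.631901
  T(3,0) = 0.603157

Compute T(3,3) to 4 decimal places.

Richardson extrapolation on the trapezoidal column (denominator 4−1=3):
T(1,1) = 0.741649 + (0.741649 − 1.115679)/3 = 0.616972
T(2,1) = (4·0.631901 − 0.741649) / 3 = 0.595318
T(3,1) = 0.603157 + (0.603157 − 0.631901)/3 = 0.593576
T(2,2) = 0.595318 + (0.595318 − 0.616972)/15 = 0.593874
T(3,2) = (16·0.593576 − 0.595318) / 15 = 0.593460
T(3,3) = (64·0.593460 − 0.593874) / 63 = 0.593453

0.5935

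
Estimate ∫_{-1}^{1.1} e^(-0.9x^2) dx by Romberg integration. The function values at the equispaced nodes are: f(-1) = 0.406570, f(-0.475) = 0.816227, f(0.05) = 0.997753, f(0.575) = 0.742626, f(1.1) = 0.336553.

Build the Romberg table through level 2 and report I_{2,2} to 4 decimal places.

1.5647

I_{0,0} (trapezoid, 1 panel, h=2.1000): 0.780279
I_{1,0} (trapezoid, 2 panels, h=1.0500): 1.437780
I_{2,0} (trapezoid, 4 panels, h=0.5250): 1.537288
I_{1,1} = 1.437780 + (1.437780 − 0.780279)/3 = 1.656947
I_{2,1} = 1.537288 + (1.537288 − 1.437780)/3 = 1.570457
I_{2,2} = 1.570457 + (1.570457 − 1.656947)/15 = 1.564691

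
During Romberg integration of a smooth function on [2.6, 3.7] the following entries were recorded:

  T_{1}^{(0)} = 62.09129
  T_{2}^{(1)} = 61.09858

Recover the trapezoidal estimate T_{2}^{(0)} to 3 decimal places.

61.347

From T_{2}^{(1)} = (4·T_{2}^{(0)} − T_{1}^{(0)})/3, solve for T_{2}^{(0)}:
4·T_{2}^{(0)} = 3·61.09858 + 62.09129 = 245.38703
T_{2}^{(0)} = 61.34676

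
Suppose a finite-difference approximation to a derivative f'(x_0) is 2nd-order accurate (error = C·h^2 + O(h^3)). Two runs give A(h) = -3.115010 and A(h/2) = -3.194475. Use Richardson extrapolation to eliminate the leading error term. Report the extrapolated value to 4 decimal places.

Extrapolated value = (4·A(h/2) − A(h)) / (4 − 1)
= (4·(-3.194475) − (-3.115010)) / 3
= -9.662890 / 3 = -3.220963

-3.2210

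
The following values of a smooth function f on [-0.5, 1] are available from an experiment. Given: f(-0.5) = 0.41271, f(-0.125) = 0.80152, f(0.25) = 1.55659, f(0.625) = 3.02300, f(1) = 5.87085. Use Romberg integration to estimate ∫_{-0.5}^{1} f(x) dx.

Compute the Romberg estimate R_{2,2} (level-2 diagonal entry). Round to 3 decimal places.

R_{0,0} (trapezoid, 1 panel, h=1.5000): 4.71267
R_{1,0} (trapezoid, 2 panels, h=0.7500): 3.52378
R_{2,0} (trapezoid, 4 panels, h=0.3750): 3.19608
R_{1,1} = 3.52378 + (3.52378 − 4.71267)/3 = 3.12748
R_{2,1} = 3.19608 + (3.19608 − 3.52378)/3 = 3.08685
R_{2,2} = 3.08685 + (3.08685 − 3.12748)/15 = 3.08414

3.084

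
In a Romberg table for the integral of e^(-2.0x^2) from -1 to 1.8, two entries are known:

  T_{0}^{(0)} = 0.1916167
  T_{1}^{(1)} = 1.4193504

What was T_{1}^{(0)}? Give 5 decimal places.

From T_{1}^{(1)} = (4·T_{1}^{(0)} − T_{0}^{(0)})/3, solve for T_{1}^{(0)}:
4·T_{1}^{(0)} = 3·1.4193504 + 0.1916167 = 4.4496679
T_{1}^{(0)} = 1.1124170

1.11242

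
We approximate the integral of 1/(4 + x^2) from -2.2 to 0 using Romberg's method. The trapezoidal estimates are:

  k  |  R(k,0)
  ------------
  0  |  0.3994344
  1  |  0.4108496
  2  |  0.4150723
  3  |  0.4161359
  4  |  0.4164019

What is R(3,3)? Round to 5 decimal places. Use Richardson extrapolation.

R(1,1) = 0.4108496 + (0.4108496 − 0.3994344)/3 = 0.4146547
R(2,1) = (4·0.4150723 − 0.4108496) / 3 = 0.4164799
R(3,1) = 0.4161359 + (0.4161359 − 0.4150723)/3 = 0.4164904
R(2,2) = 0.4164799 + (0.4164799 − 0.4146547)/15 = 0.4166016
R(3,2) = 0.4164904 + (0.4164904 − 0.4164799)/15 = 0.4164911
R(3,3) = 0.4164911 + (0.4164911 − 0.4166016)/63 = 0.4164893
(Column j=1 coincides with Simpson's rule on the same nodes.)

0.41649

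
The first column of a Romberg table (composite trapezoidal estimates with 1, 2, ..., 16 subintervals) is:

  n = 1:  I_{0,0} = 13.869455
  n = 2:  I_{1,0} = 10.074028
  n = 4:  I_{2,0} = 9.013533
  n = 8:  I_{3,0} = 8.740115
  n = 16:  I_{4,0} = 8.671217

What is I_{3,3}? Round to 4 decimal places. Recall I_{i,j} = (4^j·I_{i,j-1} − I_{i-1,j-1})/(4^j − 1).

8.6482

I_{1,1} = (4·10.074028 − 13.869455) / 3 = 8.808886
I_{2,1} = (4·9.013533 − 10.074028) / 3 = 8.660035
I_{3,1} = 8.740115 + (8.740115 − 9.013533)/3 = 8.648976
I_{2,2} = (16·8.660035 − 8.808886) / 15 = 8.650112
I_{3,2} = 8.648976 + (8.648976 − 8.660035)/15 = 8.648239
I_{3,3} = 8.648239 + (8.648239 − 8.650112)/63 = 8.648209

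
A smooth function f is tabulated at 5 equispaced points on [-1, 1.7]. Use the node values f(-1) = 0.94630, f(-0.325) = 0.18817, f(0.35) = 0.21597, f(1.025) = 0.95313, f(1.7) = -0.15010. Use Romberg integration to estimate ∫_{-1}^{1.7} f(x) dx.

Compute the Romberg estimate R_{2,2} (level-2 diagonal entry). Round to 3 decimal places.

R_{0,0} (trapezoid, 1 panel, h=2.7000): 1.07487
R_{1,0} (trapezoid, 2 panels, h=1.3500): 0.82899
R_{2,0} (trapezoid, 4 panels, h=0.6750): 1.18487
R_{1,1} = 0.82899 + (0.82899 − 1.07487)/3 = 0.74703
R_{2,1} = 1.18487 + (1.18487 − 0.82899)/3 = 1.30350
R_{2,2} = 1.30350 + (1.30350 − 0.74703)/15 = 1.34060

1.341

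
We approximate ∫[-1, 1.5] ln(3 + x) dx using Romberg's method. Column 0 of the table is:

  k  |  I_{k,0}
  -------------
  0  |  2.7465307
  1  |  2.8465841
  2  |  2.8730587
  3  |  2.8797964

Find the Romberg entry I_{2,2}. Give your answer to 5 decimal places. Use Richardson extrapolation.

I_{1,1} = (4·2.8465841 − 2.7465307) / 3 = 2.8799352
I_{2,1} = 2.8730587 + (2.8730587 − 2.8465841)/3 = 2.8818836
I_{2,2} = 2.8818836 + (2.8818836 − 2.8799352)/15 = 2.8820135
(Column j=1 coincides with Simpson's rule on the same nodes.)

2.88201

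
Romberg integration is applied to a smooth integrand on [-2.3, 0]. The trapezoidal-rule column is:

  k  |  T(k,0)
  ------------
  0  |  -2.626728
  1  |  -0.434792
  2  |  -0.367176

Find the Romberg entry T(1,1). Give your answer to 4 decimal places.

T(1,1) = (4·(-0.434792) − (-2.626728)) / 3 = 0.295853

0.2959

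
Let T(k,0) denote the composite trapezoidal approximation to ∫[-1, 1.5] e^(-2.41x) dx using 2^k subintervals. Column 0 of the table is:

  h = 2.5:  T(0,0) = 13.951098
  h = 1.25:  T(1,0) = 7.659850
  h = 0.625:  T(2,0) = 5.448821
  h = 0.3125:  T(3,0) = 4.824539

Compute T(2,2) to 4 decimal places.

T(1,1) = 7.659850 + (7.659850 − 13.951098)/3 = 5.562767
T(2,1) = 5.448821 + (5.448821 − 7.659850)/3 = 4.711811
T(2,2) = (16·4.711811 − 5.562767) / 15 = 4.655081

4.6551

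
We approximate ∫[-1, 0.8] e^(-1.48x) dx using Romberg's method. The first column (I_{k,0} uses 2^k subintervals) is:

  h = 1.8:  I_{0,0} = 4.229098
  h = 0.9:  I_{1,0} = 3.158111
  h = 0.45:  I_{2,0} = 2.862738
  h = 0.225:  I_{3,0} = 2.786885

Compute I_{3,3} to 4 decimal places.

Richardson extrapolation on the trapezoidal column (denominator 4−1=3):
I_{1,1} = (4·3.158111 − 4.229098) / 3 = 2.801115
I_{2,1} = 2.862738 + (2.862738 − 3.158111)/3 = 2.764280
I_{3,1} = 2.786885 + (2.786885 − 2.862738)/3 = 2.761601
I_{2,2} = 2.764280 + (2.764280 − 2.801115)/15 = 2.761824
I_{3,2} = (16·2.761601 − 2.764280) / 15 = 2.761422
I_{3,3} = 2.761422 + (2.761422 − 2.761824)/63 = 2.761416

2.7614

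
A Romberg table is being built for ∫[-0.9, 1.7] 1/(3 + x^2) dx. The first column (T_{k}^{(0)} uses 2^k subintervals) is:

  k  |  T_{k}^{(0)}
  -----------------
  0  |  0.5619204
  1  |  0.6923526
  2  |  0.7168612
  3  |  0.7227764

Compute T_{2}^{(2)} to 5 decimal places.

0.72431

T_{1}^{(1)} = (4·0.6923526 − 0.5619204) / 3 = 0.7358300
T_{2}^{(1)} = 0.7168612 + (0.7168612 − 0.6923526)/3 = 0.7250307
T_{2}^{(2)} = 0.7250307 + (0.7250307 − 0.7358300)/15 = 0.7243107
(Column j=1 coincides with Simpson's rule on the same nodes.)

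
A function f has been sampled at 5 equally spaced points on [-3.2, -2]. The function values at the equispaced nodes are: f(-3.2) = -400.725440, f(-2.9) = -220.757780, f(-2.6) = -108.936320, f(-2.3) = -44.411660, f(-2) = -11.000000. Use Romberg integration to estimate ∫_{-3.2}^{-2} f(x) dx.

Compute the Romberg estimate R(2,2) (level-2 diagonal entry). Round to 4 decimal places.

R(0,0) (trapezoid, 1 panel, h=1.2000): -247.035264
R(1,0) (trapezoid, 2 panels, h=0.6000): -188.879424
R(2,0) (trapezoid, 4 panels, h=0.3000): -173.990544
R(1,1) = -188.879424 + (-188.879424 − (-247.035264))/3 = -169.494144
R(2,1) = -173.990544 + (-173.990544 − (-188.879424))/3 = -169.027584
R(2,2) = -169.027584 + (-169.027584 − (-169.494144))/15 = -168.996480

-168.9965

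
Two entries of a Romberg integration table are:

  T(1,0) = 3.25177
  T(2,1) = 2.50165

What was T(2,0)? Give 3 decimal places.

2.689

From T(2,1) = (4·T(2,0) − T(1,0))/3, solve for T(2,0):
4·T(2,0) = 3·2.50165 + 3.25177 = 10.75672
T(2,0) = 2.68918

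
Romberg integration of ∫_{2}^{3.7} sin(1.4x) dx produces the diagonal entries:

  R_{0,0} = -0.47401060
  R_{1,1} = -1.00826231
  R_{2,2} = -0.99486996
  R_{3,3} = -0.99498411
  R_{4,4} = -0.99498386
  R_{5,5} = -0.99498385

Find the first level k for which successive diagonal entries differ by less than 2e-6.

k = 4

|R_{1,1} − R_{0,0}| = 0.53425171 ≥ 2e-6
|R_{2,2} − R_{1,1}| = 0.01339235 ≥ 2e-6
|R_{3,3} − R_{2,2}| = 0.00011415 ≥ 2e-6
|R_{4,4} − R_{3,3}| = 0.00000025 < 2e-6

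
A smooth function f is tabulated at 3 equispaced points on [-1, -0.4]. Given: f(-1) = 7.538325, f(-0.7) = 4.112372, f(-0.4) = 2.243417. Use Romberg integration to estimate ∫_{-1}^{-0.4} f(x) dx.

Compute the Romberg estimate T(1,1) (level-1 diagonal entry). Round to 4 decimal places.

2.6231

T(0,0) (trapezoid, 1 panel, h=0.6000): 2.934523
T(1,0) (trapezoid, 2 panels, h=0.3000): 2.700973
T(1,1) = 2.700973 + (2.700973 − 2.934523)/3 = 2.623123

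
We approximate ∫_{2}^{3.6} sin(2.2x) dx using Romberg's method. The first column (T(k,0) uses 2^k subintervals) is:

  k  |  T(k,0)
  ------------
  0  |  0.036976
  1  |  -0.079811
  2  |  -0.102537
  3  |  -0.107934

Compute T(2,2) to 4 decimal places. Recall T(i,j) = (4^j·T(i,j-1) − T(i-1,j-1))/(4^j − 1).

T(1,1) = -0.079811 + (-0.079811 − 0.036976)/3 = -0.118740
T(2,1) = (4·(-0.102537) − (-0.079811)) / 3 = -0.110112
T(2,2) = (16·(-0.110112) − (-0.118740)) / 15 = -0.109537

-0.1095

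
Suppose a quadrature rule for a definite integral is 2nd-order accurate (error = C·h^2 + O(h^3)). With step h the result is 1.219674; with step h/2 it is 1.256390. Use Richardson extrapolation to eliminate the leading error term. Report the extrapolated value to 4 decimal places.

The leading error scales as h^2; refining by a factor of 2 reduces it by 2^2 = 4.
Extrapolated value = (4·A(h/2) − A(h)) / (4 − 1)
= (4·1.256390 − 1.219674) / 3
= 3.805886 / 3 = 1.268629

1.2686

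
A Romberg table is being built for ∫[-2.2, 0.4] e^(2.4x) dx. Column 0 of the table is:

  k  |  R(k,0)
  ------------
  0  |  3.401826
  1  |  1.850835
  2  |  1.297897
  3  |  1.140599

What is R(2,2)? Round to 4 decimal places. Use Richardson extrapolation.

Richardson extrapolation on the trapezoidal column (denominator 4−1=3):
R(1,1) = (4·1.850835 − 3.401826) / 3 = 1.333838
R(2,1) = 1.297897 + (1.297897 − 1.850835)/3 = 1.113584
R(2,2) = (16·1.113584 − 1.333838) / 15 = 1.098900
(Column j=1 coincides with Simpson's rule on the same nodes.)

1.0989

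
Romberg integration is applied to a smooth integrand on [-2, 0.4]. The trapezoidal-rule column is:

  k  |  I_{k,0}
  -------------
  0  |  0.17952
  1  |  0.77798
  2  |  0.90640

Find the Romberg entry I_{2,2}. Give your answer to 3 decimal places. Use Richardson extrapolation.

0.947

I_{1,1} = (4·0.77798 − 0.17952) / 3 = 0.97747
I_{2,1} = 0.90640 + (0.90640 − 0.77798)/3 = 0.94921
I_{2,2} = 0.94921 + (0.94921 − 0.97747)/15 = 0.94733
(Column j=1 coincides with Simpson's rule on the same nodes.)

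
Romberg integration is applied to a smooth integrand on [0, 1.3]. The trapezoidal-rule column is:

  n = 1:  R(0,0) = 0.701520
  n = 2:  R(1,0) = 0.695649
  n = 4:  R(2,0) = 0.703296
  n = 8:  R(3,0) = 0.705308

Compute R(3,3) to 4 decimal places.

R(1,1) = (4·0.695649 − 0.701520) / 3 = 0.693692
R(2,1) = (4·0.703296 − 0.695649) / 3 = 0.705845
R(3,1) = 0.705308 + (0.705308 − 0.703296)/3 = 0.705979
R(2,2) = 0.705845 + (0.705845 − 0.693692)/15 = 0.706655
R(3,2) = (16·0.705979 − 0.705845) / 15 = 0.705988
R(3,3) = 0.705988 + (0.705988 − 0.706655)/63 = 0.705977

0.7060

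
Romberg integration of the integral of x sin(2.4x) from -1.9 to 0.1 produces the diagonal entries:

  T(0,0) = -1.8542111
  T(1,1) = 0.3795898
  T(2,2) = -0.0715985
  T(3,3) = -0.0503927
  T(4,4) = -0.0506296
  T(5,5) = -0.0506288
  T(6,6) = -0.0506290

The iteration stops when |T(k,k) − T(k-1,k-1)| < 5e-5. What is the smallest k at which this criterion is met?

|T(1,1) − T(0,0)| = 2.2338009 ≥ 5e-5
|T(2,2) − T(1,1)| = 0.4511883 ≥ 5e-5
|T(3,3) − T(2,2)| = 0.0212058 ≥ 5e-5
|T(4,4) − T(3,3)| = 0.0002369 ≥ 5e-5
|T(5,5) − T(4,4)| = 0.0000008 < 5e-5

k = 5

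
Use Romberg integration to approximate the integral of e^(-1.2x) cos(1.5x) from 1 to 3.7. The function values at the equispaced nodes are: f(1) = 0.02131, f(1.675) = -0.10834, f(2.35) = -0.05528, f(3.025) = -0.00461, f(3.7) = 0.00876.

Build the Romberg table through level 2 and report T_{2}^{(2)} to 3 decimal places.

T_{0}^{(0)} (trapezoid, 1 panel, h=2.7000): 0.04059
T_{1}^{(0)} (trapezoid, 2 panels, h=1.3500): -0.05433
T_{2}^{(0)} (trapezoid, 4 panels, h=0.6750): -0.10341
T_{1}^{(1)} = -0.05433 + (-0.05433 − 0.04059)/3 = -0.08597
T_{2}^{(1)} = -0.10341 + (-0.10341 − (-0.05433))/3 = -0.11977
T_{2}^{(2)} = -0.11977 + (-0.11977 − (-0.08597))/15 = -0.12202

-0.122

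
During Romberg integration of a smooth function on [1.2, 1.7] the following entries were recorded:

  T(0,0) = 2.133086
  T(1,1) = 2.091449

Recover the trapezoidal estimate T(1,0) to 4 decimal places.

From T(1,1) = (4·T(1,0) − T(0,0))/3, solve for T(1,0):
4·T(1,0) = 3·2.091449 + 2.133086 = 8.407433
T(1,0) = 2.101858

2.1019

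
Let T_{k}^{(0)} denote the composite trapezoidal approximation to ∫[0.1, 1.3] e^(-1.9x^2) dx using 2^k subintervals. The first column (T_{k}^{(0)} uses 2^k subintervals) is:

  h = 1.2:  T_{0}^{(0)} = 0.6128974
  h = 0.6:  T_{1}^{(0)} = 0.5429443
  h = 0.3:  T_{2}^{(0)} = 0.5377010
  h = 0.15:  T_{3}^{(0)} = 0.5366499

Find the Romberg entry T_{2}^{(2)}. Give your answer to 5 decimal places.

T_{1}^{(1)} = 0.5429443 + (0.5429443 − 0.6128974)/3 = 0.5196266
T_{2}^{(1)} = (4·0.5377010 − 0.5429443) / 3 = 0.5359532
T_{2}^{(2)} = 0.5359532 + (0.5359532 − 0.5196266)/15 = 0.5370416
(Column j=1 coincides with Simpson's rule on the same nodes.)

0.53704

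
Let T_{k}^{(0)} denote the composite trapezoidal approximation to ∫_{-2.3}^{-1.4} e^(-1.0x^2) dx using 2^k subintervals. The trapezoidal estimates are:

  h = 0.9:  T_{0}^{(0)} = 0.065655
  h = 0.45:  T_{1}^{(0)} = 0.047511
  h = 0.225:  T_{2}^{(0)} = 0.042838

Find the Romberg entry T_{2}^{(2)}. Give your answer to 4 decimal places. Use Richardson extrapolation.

0.0413

Richardson extrapolation on the trapezoidal column (denominator 4−1=3):
T_{1}^{(1)} = (4·0.047511 − 0.065655) / 3 = 0.041463
T_{2}^{(1)} = (4·0.042838 − 0.047511) / 3 = 0.041280
T_{2}^{(2)} = 0.041280 + (0.041280 − 0.041463)/15 = 0.041268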